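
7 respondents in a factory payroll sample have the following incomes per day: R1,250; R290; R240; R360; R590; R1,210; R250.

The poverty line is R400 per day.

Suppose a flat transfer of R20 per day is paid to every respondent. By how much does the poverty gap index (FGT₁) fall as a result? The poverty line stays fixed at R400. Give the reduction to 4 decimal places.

0.0286

Before: below the line — R240, R250, R290, R360; poverty gap index (FGT₁) = 0.164286.
After the R20 transfer: below the line — R260, R270, R310, R380; poverty gap index (FGT₁) = 0.135714.
Reduction = 0.164286 − 0.135714 = 0.0286.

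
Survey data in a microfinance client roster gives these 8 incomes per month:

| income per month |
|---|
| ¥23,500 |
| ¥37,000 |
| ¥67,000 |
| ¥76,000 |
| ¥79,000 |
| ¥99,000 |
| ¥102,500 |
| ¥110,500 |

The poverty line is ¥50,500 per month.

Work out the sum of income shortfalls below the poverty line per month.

¥40,500

Incomes under z: ¥23,500, ¥37,000 (q = 2 of N = 8).
Individual gaps: 50500−23500 = 27000; 50500−37000 = 13500.
Aggregate gap = ¥40,500.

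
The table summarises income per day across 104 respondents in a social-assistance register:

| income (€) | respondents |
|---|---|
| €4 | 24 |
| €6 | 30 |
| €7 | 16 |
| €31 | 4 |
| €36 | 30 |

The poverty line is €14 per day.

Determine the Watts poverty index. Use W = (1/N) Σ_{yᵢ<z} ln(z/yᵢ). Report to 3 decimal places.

Incomes under z: 24×€4, 30×€6, 16×€7 (q = 70 of N = 104).
Log shortfalls: ln(14/4) = 1.2528 (×24); ln(14/6) = 0.8473 (×30); ln(14/7) = 0.6931 (×16).
W = 66.575602 / 104 = 0.640.

0.640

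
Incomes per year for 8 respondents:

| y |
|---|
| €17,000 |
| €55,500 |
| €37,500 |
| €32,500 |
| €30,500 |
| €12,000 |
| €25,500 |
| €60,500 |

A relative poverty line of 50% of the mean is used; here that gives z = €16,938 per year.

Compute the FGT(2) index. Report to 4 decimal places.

0.0106

Below the line: €12,000 (q = 1 of N = 8).
Relative gaps: (16938−12000)/16938 = 0.2915.
Squared: 0.0850.
Sum = 0.084992; P₂ = 0.084992 / 8 = 0.0106.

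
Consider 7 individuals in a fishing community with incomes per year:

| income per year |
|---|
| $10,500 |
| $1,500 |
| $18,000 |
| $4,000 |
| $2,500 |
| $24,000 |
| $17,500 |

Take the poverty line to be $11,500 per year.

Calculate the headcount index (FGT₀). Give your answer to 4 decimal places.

4 of the 7 individuals have income below $11,500.
H = 4/7 = 0.5714.

0.5714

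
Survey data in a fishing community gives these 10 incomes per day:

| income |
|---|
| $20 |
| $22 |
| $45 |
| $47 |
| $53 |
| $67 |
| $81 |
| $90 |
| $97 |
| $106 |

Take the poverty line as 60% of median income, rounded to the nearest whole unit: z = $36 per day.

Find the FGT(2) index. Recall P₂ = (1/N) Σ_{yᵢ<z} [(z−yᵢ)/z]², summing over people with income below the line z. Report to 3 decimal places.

Incomes under z: $20, $22 (q = 2 of N = 10).
Gap ratios (z−y)/z: (36−20)/36 = 0.4444; (36−22)/36 = 0.3889.
Squared: 0.1975; 0.1512.
Sum = 0.348765; P₂ = 0.348765 / 10 = 0.035.

0.035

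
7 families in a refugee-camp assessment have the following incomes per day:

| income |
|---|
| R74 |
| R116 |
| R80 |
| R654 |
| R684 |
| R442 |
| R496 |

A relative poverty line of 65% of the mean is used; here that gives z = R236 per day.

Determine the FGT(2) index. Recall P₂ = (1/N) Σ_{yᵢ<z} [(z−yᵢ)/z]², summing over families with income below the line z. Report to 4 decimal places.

Poor units: R74, R80, R116 (q = 3 of N = 7).
Relative gaps: (236−74)/236 = 0.6864; (236−80)/236 = 0.6610; (236−116)/236 = 0.5085.
Squared: 0.4712; 0.4369; 0.2585.
Sum = 1.166691; P₂ = 1.166691 / 7 = 0.1667.

0.1667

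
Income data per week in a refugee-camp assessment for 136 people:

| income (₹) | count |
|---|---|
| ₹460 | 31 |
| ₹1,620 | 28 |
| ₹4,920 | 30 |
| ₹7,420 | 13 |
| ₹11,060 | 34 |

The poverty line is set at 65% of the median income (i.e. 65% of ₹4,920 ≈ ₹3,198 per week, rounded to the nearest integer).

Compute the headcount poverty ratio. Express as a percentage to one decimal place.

43.4%

59 of the 136 people have income below ₹3,198.
H = 59/136 = 43.4%.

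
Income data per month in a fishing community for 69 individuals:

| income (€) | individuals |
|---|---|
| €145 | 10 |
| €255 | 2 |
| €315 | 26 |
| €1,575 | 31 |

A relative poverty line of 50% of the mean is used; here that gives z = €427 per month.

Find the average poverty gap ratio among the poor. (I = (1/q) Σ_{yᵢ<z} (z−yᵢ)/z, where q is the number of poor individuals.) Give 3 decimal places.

0.374

Incomes under z: 10×€145, 2×€255, 26×€315 (q = 38 of N = 69).
Relative gaps: 0.6604 (×10), 0.4028 (×2), 0.2623 (×26); sum = 14.229508.
I averages over the q = 38 poor units only: 14.229508 / 38 = 0.374.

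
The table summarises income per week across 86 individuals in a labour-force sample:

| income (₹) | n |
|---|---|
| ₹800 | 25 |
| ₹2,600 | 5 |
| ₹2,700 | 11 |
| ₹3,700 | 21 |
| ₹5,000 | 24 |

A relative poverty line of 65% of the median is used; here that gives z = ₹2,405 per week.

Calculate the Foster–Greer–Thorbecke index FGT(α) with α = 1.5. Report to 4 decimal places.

Incomes under z: 25×₹800 (q = 25 of N = 86).
Gap ratios (z−y)/z: (2405−800)/2405 = 0.6674 (×25).
Raised to α = 1.5: 0.54518 (×25).
Sum = 13.629501; FGT(1.5) = 13.629501 / 86 = 0.1585.

0.1585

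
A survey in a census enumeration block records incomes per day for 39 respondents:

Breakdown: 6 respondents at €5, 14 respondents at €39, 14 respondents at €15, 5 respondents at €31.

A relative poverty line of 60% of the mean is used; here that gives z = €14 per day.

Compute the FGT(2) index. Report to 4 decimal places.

Below the line: 6×€5 (q = 6 of N = 39).
Normalized shortfalls: (14−5)/14 = 0.6429 (×6).
Squared: 0.4133 (×6).
Sum = 2.479592; P₂ = 2.479592 / 39 = 0.0636.

0.0636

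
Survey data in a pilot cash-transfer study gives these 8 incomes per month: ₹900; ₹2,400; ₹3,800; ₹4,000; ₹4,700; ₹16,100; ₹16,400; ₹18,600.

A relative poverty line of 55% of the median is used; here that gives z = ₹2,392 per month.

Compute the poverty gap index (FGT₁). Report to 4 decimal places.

Below z: ₹900 (q = 1 of N = 8).
Normalized shortfalls: (2392−900)/2392 = 0.6237.
Σ = 0.623746. Dividing by the full population N = 8 gives P₁ = 0.0780.

0.0780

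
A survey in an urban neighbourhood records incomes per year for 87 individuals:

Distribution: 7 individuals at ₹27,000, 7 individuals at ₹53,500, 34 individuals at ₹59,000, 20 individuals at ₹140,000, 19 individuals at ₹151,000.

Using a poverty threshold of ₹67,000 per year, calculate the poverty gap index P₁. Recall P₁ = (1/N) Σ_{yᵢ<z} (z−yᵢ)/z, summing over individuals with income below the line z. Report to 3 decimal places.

0.111

Below the line: 7×₹27,000, 7×₹53,500, 34×₹59,000 (q = 48 of N = 87).
Relative gaps: (67000−27000)/67000 = 0.5970 (×7); (67000−53500)/67000 = 0.2015 (×7); (67000−59000)/67000 = 0.1194 (×34).
Sum of shortfalls = 9.649254; P₁ averages over all N: 9.649254 / 87 = 0.111.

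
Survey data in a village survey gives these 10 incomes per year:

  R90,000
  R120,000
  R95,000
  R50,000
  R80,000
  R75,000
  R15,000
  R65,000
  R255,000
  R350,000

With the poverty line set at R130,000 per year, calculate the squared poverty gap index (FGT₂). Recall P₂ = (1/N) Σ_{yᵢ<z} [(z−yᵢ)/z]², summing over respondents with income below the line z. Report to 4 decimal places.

0.1911

Poor units: R15,000, R50,000, R65,000, R75,000, R80,000, R90,000, R95,000, R120,000 (q = 8 of N = 10).
Gap ratios (z−y)/z: (130000−15000)/130000 = 0.8846; (130000−50000)/130000 = 0.6154; (130000−65000)/130000 = 0.5000; (130000−75000)/130000 = 0.4231; (130000−80000)/130000 = 0.3846; (130000−90000)/130000 = 0.3077; (130000−95000)/130000 = 0.2692; (130000−120000)/130000 = 0.0769.
Squared: 0.7825; 0.3787; 0.2500; 0.1790; 0.1479; 0.0947; 0.0725; 0.0059.
Sum = 1.911243; P₂ = 1.911243 / 10 = 0.1911.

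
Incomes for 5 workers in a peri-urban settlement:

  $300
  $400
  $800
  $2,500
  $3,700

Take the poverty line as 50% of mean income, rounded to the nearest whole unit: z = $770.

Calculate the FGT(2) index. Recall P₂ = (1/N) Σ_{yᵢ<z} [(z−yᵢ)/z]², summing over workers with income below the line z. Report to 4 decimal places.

0.1207

Below z: $300, $400 (q = 2 of N = 5).
Relative gaps: (770−300)/770 = 0.6104; (770−400)/770 = 0.4805.
Squared: 0.3726; 0.2309.
Sum = 0.603474; P₂ = 0.603474 / 5 = 0.1207.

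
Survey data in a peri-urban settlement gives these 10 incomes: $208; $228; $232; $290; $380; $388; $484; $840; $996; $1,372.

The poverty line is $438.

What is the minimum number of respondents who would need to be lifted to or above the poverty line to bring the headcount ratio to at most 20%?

4

6 of the 10 respondents are poor, so H = 6/10 = 0.600.
A headcount ratio of at most 20% allows at most ⌊0.20 × 10⌋ = 2 poor respondents.
So at least 6 − 2 = 4 must be lifted.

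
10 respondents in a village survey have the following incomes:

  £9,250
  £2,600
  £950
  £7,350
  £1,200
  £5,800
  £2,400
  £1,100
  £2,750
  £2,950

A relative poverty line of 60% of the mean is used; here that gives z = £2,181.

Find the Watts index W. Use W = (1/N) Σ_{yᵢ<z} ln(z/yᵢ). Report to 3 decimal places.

Below z: £950, £1,100, £1,200 (q = 3 of N = 10).
Log shortfalls: ln(2181/950) = 0.8311; ln(2181/1100) = 0.6845; ln(2181/1200) = 0.5975.
W = 2.113012 / 10 = 0.211.

0.211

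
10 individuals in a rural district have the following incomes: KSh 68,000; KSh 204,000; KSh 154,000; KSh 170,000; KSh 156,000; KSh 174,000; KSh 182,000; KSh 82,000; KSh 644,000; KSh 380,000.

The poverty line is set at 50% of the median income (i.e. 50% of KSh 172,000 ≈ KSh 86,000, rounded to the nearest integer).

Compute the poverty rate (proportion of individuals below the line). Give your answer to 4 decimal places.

2 of the 10 individuals have income below KSh 86,000.
H = 2/10 = 0.2000.

0.2000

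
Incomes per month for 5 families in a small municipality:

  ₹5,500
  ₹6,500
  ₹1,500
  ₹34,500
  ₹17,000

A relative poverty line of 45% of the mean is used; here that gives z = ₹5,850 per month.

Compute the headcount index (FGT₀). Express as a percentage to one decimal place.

40.0%

2 of the 5 families have income below ₹5,850.
H = 2/5 = 40.0%.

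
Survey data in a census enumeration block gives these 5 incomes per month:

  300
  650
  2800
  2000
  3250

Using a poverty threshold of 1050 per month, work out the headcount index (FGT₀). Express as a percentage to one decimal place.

40.0%

2 of the 5 workers have income below 1050.
H = 2/5 = 40.0%.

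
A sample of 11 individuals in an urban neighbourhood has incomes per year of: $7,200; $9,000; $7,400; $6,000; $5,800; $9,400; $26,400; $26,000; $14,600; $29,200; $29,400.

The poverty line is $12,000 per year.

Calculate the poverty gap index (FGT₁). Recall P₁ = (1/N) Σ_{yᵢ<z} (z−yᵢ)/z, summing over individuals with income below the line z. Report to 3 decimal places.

0.206

Below z: $5,800, $6,000, $7,200, $7,400, $9,000, $9,400 (q = 6 of N = 11).
Shortfall ratios: (12000−5800)/12000 = 0.5167; (12000−6000)/12000 = 0.5000; (12000−7200)/12000 = 0.4000; (12000−7400)/12000 = 0.3833; (12000−9000)/12000 = 0.2500; (12000−9400)/12000 = 0.2167.
Σ = 2.266667. Dividing by the full population N = 11 gives P₁ = 0.206.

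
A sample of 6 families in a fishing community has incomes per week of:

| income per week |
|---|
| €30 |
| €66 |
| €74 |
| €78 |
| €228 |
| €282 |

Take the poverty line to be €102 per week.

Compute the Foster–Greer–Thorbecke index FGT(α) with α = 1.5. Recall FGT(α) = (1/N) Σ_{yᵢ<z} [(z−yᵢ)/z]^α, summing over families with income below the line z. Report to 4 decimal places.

0.1768

Incomes under z: €30, €66, €74, €78 (q = 4 of N = 6).
Gap ratios (z−y)/z: (102−30)/102 = 0.7059; (102−66)/102 = 0.3529; (102−74)/102 = 0.2745; (102−78)/102 = 0.2353.
Raised to α = 1.5: 0.59306; 0.20968; 0.14383; 0.11413.
Sum = 1.060698; FGT(1.5) = 1.060698 / 6 = 0.1768.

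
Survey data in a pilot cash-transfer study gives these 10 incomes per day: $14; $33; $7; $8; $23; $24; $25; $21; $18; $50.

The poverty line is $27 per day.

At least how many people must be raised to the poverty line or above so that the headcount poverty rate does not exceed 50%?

3

Currently q = 8 of N = 10 are below the line (H = 0.800).
A headcount ratio of at most 50% allows at most ⌊0.50 × 10⌋ = 5 poor people.
So at least 8 − 5 = 3 must be lifted.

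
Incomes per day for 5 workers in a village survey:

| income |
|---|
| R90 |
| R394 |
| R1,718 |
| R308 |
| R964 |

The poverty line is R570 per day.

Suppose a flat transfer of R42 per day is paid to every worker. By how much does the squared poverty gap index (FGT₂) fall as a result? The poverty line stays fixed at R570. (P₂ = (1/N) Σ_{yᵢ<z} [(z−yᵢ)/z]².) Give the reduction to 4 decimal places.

0.0442

Before: below the line — R90, R308, R394; squared poverty gap index (FGT₂) = 0.203152.
After the R42 transfer: below the line — R132, R350, R436; squared poverty gap index (FGT₂) = 0.158941.
Reduction = 0.203152 − 0.158941 = 0.0442.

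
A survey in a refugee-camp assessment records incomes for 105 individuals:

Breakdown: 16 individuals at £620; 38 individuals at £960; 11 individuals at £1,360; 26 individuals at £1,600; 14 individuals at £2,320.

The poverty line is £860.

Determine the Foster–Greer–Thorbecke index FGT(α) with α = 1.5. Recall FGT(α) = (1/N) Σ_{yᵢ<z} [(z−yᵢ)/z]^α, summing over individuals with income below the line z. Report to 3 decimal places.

0.022

Below z: 16×£620 (q = 16 of N = 105).
Shortfall ratios: (860−620)/860 = 0.2791 (×16).
Raised to α = 1.5: 0.14742 (×16).
Sum = 2.358789; FGT(1.5) = 2.358789 / 105 = 0.022.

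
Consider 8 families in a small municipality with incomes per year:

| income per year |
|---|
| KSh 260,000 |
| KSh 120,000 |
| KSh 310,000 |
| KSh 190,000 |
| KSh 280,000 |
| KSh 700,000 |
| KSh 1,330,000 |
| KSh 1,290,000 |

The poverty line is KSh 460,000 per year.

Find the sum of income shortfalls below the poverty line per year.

KSh 1,140,000

Below z: KSh 120,000, KSh 190,000, KSh 260,000, KSh 280,000, KSh 310,000 (q = 5 of N = 8).
Individual gaps: 460000−120000 = 340000; 460000−190000 = 270000; 460000−260000 = 200000; 460000−280000 = 180000; 460000−310000 = 150000.
Aggregate gap = KSh 1,140,000.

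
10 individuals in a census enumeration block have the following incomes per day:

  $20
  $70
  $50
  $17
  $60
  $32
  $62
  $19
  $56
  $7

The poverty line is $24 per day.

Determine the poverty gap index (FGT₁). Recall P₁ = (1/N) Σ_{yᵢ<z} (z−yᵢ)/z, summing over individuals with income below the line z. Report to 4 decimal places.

0.1375

Poor units: $7, $17, $19, $20 (q = 4 of N = 10).
Shortfall ratios: (24−7)/24 = 0.7083; (24−17)/24 = 0.2917; (24−19)/24 = 0.2083; (24−20)/24 = 0.1667.
Sum of shortfalls = 1.375000; P₁ averages over all N: 1.375000 / 10 = 0.1375.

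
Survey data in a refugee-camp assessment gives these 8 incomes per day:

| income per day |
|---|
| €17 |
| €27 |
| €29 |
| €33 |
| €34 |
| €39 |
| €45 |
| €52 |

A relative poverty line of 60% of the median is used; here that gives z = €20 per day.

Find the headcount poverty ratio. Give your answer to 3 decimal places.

0.125

1 of the 8 households have income below €20.
H = 1/8 = 0.125.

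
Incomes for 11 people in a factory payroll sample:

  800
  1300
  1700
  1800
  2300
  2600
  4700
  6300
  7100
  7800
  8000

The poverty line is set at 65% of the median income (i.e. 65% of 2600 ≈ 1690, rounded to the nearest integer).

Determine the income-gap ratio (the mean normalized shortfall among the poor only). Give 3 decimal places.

Poor units: 800, 1300 (q = 2 of N = 11).
Shortfall ratios (z−y)/z: 0.5266, 0.2308; sum = 0.757396.
I averages over the q = 2 poor units only: 0.757396 / 2 = 0.379.

0.379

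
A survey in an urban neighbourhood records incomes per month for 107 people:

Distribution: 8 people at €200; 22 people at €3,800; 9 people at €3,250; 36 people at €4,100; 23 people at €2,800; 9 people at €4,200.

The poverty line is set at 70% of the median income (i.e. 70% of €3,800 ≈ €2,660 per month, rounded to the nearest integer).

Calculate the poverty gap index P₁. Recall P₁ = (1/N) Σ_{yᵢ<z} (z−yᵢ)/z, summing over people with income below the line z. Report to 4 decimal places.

Poor units: 8×€200 (q = 8 of N = 107).
Shortfall ratios: (2660−200)/2660 = 0.9248 (×8).
Sum of shortfalls = 7.398496; P₁ averages over all N: 7.398496 / 107 = 0.0691.

0.0691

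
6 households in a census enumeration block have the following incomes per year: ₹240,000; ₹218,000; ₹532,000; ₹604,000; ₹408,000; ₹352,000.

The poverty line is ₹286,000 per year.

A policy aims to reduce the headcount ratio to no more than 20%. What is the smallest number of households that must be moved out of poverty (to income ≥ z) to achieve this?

1

2 of the 6 households are poor, so H = 2/6 = 0.333.
A headcount ratio of at most 20% allows at most ⌊0.20 × 6⌋ = 1 poor households.
So at least 2 − 1 = 1 must be lifted.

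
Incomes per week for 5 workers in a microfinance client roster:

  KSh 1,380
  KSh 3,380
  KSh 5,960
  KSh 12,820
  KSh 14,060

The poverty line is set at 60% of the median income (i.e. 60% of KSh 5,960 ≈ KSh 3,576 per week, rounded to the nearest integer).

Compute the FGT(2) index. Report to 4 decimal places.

Incomes under z: KSh 1,380, KSh 3,380 (q = 2 of N = 5).
Shortfall ratios: (3576−1380)/3576 = 0.6141; (3576−3380)/3576 = 0.0548.
Squared: 0.3771; 0.0030.
Sum = 0.380116; P₂ = 0.380116 / 5 = 0.0760.

0.0760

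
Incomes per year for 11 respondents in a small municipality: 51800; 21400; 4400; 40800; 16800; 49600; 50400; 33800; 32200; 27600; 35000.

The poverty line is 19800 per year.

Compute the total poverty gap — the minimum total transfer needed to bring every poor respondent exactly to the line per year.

18400

Below the line: 4400, 16800 (q = 2 of N = 11).
Individual gaps: 19800−4400 = 15400; 19800−16800 = 3000.
Aggregate gap = 18400.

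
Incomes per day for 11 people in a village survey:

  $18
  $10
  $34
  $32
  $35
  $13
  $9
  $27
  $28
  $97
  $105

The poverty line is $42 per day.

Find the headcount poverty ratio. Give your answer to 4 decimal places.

0.8182

9 of the 11 people have income below $42.
H = 9/11 = 0.8182.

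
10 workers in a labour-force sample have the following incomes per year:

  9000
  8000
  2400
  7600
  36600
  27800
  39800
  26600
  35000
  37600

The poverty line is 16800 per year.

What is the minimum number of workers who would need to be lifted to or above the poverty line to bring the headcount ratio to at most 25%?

2

4 of the 10 workers are poor, so H = 4/10 = 0.400.
A headcount ratio of at most 25% allows at most ⌊0.25 × 10⌋ = 2 poor workers.
So at least 4 − 2 = 2 must be lifted.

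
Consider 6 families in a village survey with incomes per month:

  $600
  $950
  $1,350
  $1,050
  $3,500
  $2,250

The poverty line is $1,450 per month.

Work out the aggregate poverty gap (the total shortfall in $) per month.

Below the line: $600, $950, $1,050, $1,350 (q = 4 of N = 6).
Individual gaps: 1450−600 = 850; 1450−950 = 500; 1450−1050 = 400; 1450−1350 = 100.
Aggregate gap = $1,850.

$1,850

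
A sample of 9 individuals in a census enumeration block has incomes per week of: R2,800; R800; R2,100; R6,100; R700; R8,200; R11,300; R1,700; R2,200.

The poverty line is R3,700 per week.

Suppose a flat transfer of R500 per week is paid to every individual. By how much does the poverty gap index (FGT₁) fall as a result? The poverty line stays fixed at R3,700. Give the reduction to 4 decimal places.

Before: below the line — R700, R800, R1,700, R2,100, R2,200, R2,800; poverty gap index (FGT₁) = 0.357357.
After the R500 transfer: below the line — R1,200, R1,300, R2,200, R2,600, R2,700, R3,300; poverty gap index (FGT₁) = 0.267267.
Reduction = 0.357357 − 0.267267 = 0.0901.

0.0901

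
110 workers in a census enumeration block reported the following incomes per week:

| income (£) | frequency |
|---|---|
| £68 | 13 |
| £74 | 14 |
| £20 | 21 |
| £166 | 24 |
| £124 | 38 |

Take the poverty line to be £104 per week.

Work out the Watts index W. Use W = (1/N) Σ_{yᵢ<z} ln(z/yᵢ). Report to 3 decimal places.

Below the line: 21×£20, 13×£68, 14×£74 (q = 48 of N = 110).
Log shortfalls: ln(104/20) = 1.6487 (×21); ln(104/68) = 0.4249 (×13); ln(104/74) = 0.3403 (×14).
W = 44.909874 / 110 = 0.408.

0.408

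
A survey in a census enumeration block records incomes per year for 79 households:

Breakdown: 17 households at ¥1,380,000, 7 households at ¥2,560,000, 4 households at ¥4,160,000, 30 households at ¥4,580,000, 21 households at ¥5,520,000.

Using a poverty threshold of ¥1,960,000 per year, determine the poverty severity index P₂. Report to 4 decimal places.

0.0188

Incomes under z: 17×¥1,380,000 (q = 17 of N = 79).
Gap ratios (z−y)/z: (1960000−1380000)/1960000 = 0.2959 (×17).
Squared: 0.0876 (×17).
Sum = 1.488651; P₂ = 1.488651 / 79 = 0.0188.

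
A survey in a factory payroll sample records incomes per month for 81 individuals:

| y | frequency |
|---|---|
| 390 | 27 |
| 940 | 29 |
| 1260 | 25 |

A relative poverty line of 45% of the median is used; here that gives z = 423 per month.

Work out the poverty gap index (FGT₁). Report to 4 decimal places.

0.0260

Below z: 27×390 (q = 27 of N = 81).
Shortfall ratios: (423−390)/423 = 0.0780 (×27).
Σ = 2.106383. Dividing by the full population N = 81 gives P₁ = 0.0260.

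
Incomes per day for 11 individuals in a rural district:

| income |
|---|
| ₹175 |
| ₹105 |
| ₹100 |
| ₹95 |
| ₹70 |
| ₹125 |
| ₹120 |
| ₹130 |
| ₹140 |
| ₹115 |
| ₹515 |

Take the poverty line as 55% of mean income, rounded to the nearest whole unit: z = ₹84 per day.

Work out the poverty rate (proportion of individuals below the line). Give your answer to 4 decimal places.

1 of the 11 individuals have income below ₹84.
H = 1/11 = 0.0909.

0.0909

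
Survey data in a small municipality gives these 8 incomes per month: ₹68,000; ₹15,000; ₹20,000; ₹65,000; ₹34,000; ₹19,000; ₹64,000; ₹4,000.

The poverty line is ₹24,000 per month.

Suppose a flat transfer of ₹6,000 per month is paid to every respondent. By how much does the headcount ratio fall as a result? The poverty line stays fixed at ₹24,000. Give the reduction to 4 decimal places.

0.2500

Before: below the line — ₹4,000, ₹15,000, ₹19,000, ₹20,000; headcount ratio = 0.500000.
After the ₹6,000 transfer: below the line — ₹10,000, ₹21,000; headcount ratio = 0.250000.
Reduction = 0.500000 − 0.250000 = 0.2500.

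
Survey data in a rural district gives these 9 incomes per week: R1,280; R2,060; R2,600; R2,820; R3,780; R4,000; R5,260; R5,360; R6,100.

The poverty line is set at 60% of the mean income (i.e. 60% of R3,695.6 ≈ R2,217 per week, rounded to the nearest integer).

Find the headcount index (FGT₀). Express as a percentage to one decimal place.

22.2%

2 of the 9 households have income below R2,217.
H = 2/9 = 22.2%.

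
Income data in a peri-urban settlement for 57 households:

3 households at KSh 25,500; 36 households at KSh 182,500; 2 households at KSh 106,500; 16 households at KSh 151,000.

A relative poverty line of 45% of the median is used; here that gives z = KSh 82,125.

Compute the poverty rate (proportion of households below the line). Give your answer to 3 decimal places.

0.053

3 of the 57 households have income below KSh 82,125.
H = 3/57 = 0.053.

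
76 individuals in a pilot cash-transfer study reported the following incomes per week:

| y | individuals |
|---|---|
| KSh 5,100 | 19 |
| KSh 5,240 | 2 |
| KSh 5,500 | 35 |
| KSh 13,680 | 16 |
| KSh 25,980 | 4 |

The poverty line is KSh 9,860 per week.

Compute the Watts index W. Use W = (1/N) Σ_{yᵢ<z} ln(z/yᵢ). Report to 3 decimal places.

Below the line: 19×KSh 5,100, 2×KSh 5,240, 35×KSh 5,500 (q = 56 of N = 76).
ln(z/y) terms: ln(9860/5100) = 0.6592 (×19); ln(9860/5240) = 0.6322 (×2); ln(9860/5500) = 0.5837 (×35).
W = 34.220829 / 76 = 0.450.

0.450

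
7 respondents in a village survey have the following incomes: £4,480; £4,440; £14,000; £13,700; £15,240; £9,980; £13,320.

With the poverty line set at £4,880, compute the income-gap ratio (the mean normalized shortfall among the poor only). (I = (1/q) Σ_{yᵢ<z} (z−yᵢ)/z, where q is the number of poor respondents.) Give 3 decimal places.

Below the line: £4,440, £4,480 (q = 2 of N = 7).
Relative gaps: 0.0902, 0.0820; sum = 0.172131.
I averages over the q = 2 poor units only: 0.172131 / 2 = 0.086.

0.086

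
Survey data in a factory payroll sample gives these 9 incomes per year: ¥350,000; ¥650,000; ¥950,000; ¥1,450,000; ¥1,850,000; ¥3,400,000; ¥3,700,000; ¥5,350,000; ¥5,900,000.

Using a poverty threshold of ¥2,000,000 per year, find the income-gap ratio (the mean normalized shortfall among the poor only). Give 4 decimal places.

Below z: ¥350,000, ¥650,000, ¥950,000, ¥1,450,000, ¥1,850,000 (q = 5 of N = 9).
Shortfall ratios (z−y)/z: 0.8250, 0.6750, 0.5250, 0.2750, 0.0750; sum = 2.375000.
I averages over the q = 5 poor units only: 2.375000 / 5 = 0.4750.

0.4750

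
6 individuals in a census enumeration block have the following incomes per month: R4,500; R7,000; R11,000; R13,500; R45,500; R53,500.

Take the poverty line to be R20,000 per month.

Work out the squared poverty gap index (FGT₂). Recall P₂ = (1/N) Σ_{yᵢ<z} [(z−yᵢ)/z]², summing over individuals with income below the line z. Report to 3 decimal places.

Below z: R4,500, R7,000, R11,000, R13,500 (q = 4 of N = 6).
Relative gaps: (20000−4500)/20000 = 0.7750; (20000−7000)/20000 = 0.6500; (20000−11000)/20000 = 0.4500; (20000−13500)/20000 = 0.3250.
Squared: 0.6006; 0.4225; 0.2025; 0.1056.
Sum = 1.331250; P₂ = 1.331250 / 6 = 0.222.

0.222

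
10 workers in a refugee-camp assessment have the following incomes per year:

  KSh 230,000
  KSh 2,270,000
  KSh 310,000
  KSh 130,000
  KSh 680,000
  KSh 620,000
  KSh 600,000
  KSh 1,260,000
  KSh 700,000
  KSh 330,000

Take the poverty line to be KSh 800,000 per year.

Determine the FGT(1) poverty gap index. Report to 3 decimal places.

Incomes under z: KSh 130,000, KSh 230,000, KSh 310,000, KSh 330,000, KSh 600,000, KSh 620,000, KSh 680,000, KSh 700,000 (q = 8 of N = 10).
Shortfall ratios: (800000−130000)/800000 = 0.8375; (800000−230000)/800000 = 0.7125; (800000−310000)/800000 = 0.6125; (800000−330000)/800000 = 0.5875; (800000−600000)/800000 = 0.2500; (800000−620000)/800000 = 0.2250; (800000−680000)/800000 = 0.1500; (800000−700000)/800000 = 0.1250.
Sum of shortfalls = 3.500000; P₁ averages over all N: 3.500000 / 10 = 0.350.

0.350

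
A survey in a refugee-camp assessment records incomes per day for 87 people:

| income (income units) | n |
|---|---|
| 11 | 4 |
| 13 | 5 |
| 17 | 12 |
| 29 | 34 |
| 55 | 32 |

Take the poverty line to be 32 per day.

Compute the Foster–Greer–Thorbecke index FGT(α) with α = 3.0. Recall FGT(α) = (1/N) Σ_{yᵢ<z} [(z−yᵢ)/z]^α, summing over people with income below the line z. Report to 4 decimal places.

0.0396

Incomes under z: 4×11, 5×13, 12×17, 34×29 (q = 55 of N = 87).
Normalized shortfalls: (32−11)/32 = 0.6562 (×4); (32−13)/32 = 0.5938 (×5); (32−17)/32 = 0.4688 (×12); (32−29)/32 = 0.0938 (×34).
Raised to α = 3.0: 0.28262 (×4); 0.20932 (×5); 0.10300 (×12); 0.00082 (×34).
Sum = 3.441071; FGT(3.0) = 3.441071 / 87 = 0.0396.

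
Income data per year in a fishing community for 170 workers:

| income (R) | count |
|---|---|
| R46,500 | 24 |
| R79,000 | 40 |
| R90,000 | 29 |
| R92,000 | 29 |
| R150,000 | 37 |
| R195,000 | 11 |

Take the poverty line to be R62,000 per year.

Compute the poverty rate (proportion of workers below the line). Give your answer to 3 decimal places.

0.141

24 of the 170 workers have income below R62,000.
H = 24/170 = 0.141.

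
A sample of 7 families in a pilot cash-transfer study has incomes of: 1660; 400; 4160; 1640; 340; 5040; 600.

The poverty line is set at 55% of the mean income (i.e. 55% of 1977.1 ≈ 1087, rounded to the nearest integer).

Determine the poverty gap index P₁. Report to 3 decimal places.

Incomes under z: 340, 400, 600 (q = 3 of N = 7).
Normalized shortfalls: (1087−340)/1087 = 0.6872; (1087−400)/1087 = 0.6320; (1087−600)/1087 = 0.4480.
Sum of shortfalls = 1.767249; P₁ averages over all N: 1.767249 / 7 = 0.252.

0.252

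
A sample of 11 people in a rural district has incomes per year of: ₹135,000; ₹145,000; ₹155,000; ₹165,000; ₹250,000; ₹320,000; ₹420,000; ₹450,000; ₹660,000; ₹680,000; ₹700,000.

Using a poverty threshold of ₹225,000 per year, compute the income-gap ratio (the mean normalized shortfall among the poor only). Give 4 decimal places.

Poor units: ₹135,000, ₹145,000, ₹155,000, ₹165,000 (q = 4 of N = 11).
Shortfall ratios (z−y)/z: 0.4000, 0.3556, 0.3111, 0.2667; sum = 1.333333.
I averages over the q = 4 poor units only: 1.333333 / 4 = 0.3333.

0.3333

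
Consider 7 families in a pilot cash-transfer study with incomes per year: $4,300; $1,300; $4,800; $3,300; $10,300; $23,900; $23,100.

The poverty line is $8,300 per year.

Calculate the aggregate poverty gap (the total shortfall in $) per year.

Below the line: $1,300, $3,300, $4,300, $4,800 (q = 4 of N = 7).
Individual gaps: 8300−1300 = 7000; 8300−3300 = 5000; 8300−4300 = 4000; 8300−4800 = 3500.
Aggregate gap = $19,500.

$19,500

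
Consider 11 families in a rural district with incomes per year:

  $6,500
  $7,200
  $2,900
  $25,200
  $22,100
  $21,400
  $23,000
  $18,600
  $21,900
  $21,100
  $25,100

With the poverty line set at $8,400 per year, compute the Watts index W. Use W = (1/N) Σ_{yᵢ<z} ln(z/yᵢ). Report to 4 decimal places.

Below the line: $2,900, $6,500, $7,200 (q = 3 of N = 11).
Log shortfalls: ln(8400/2900) = 1.0635; ln(8400/6500) = 0.2564; ln(8400/7200) = 0.1542.
W = 1.474101 / 11 = 0.1340.

0.1340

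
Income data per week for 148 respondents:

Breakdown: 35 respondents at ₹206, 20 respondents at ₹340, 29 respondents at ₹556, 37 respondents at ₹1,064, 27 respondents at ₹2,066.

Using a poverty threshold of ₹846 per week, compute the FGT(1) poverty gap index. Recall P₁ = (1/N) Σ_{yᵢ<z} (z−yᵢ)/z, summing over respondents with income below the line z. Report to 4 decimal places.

Below the line: 35×₹206, 20×₹340, 29×₹556 (q = 84 of N = 148).
Normalized shortfalls: (846−206)/846 = 0.7565 (×35); (846−340)/846 = 0.5981 (×20); (846−556)/846 = 0.3428 (×29).
Σ = 48.380615. Dividing by the full population N = 148 gives P₁ = 0.3269.

0.3269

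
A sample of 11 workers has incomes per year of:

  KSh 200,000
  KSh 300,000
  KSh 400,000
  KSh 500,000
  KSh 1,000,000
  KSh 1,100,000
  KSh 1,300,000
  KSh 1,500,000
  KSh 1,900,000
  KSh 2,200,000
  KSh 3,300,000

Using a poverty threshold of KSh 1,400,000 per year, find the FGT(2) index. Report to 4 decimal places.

0.2189

Poor units: KSh 200,000, KSh 300,000, KSh 400,000, KSh 500,000, KSh 1,000,000, KSh 1,100,000, KSh 1,300,000 (q = 7 of N = 11).
Normalized shortfalls: (1400000−200000)/1400000 = 0.8571; (1400000−300000)/1400000 = 0.7857; (1400000−400000)/1400000 = 0.7143; (1400000−500000)/1400000 = 0.6429; (1400000−1000000)/1400000 = 0.2857; (1400000−1100000)/1400000 = 0.2143; (1400000−1300000)/1400000 = 0.0714.
Squared: 0.7347; 0.6173; 0.5102; 0.4133; 0.0816; 0.0459; 0.0051.
Sum = 2.408163; P₂ = 2.408163 / 11 = 0.2189.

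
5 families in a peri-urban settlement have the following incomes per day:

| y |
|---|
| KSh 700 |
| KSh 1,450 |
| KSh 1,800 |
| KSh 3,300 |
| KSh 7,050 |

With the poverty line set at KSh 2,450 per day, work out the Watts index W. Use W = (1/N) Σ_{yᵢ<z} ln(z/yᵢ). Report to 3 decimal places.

Below the line: KSh 700, KSh 1,450, KSh 1,800 (q = 3 of N = 5).
Log gaps: ln(2450/700) = 1.2528; ln(2450/1450) = 0.5245; ln(2450/1800) = 0.3083.
W = 2.085589 / 5 = 0.417.

0.417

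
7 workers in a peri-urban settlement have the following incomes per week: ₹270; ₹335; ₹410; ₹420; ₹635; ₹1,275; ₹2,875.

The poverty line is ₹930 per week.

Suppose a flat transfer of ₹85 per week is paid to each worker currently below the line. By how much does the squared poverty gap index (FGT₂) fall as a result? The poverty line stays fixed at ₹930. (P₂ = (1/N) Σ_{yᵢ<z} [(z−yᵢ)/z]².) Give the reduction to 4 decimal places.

Before: below the line — ₹270, ₹335, ₹410, ₹420, ₹635; squared poverty gap index (FGT₂) = 0.232422.
After the ₹85 transfer: below the line — ₹355, ₹420, ₹495, ₹505, ₹720; squared poverty gap index (FGT₂) = 0.165944.
Reduction = 0.232422 − 0.165944 = 0.0665.

0.0665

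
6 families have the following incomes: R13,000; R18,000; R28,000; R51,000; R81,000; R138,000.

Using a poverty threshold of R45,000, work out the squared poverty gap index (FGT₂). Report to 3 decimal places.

Poor units: R13,000, R18,000, R28,000 (q = 3 of N = 6).
Shortfall ratios: (45000−13000)/45000 = 0.7111; (45000−18000)/45000 = 0.6000; (45000−28000)/45000 = 0.3778.
Squared: 0.5057; 0.3600; 0.1427.
Sum = 1.008395; P₂ = 1.008395 / 6 = 0.168.

0.168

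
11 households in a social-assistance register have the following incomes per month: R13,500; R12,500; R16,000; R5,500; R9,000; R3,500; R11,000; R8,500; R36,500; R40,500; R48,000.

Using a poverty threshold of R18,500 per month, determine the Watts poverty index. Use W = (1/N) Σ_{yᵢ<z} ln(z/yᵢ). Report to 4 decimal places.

0.5226

Poor units: R3,500, R5,500, R8,500, R9,000, R11,000, R12,500, R13,500, R16,000 (q = 8 of N = 11).
Log gaps: ln(18500/3500) = 1.6650; ln(18500/5500) = 1.2130; ln(18500/8500) = 0.7777; ln(18500/9000) = 0.7205; ln(18500/11000) = 0.5199; ln(18500/12500) = 0.3920; ln(18500/13500) = 0.3151; ln(18500/16000) = 0.1452.
W = 5.748462 / 11 = 0.5226.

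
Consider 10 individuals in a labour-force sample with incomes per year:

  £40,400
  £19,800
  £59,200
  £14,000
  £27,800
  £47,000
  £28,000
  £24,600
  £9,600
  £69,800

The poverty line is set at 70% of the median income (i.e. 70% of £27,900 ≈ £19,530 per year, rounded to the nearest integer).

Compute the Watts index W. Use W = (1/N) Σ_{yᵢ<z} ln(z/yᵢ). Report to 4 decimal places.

0.1043

Below the line: £9,600, £14,000 (q = 2 of N = 10).
Log gaps: ln(19530/9600) = 0.7102; ln(19530/14000) = 0.3329.
W = 1.043083 / 10 = 0.1043.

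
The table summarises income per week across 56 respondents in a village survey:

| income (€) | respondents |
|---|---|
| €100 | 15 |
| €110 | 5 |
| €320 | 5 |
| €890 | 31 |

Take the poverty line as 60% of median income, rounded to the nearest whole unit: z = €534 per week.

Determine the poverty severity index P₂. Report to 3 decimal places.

0.248

Below z: 15×€100, 5×€110, 5×€320 (q = 25 of N = 56).
Relative gaps: (534−100)/534 = 0.8127 (×15); (534−110)/534 = 0.7940 (×5); (534−320)/534 = 0.4007 (×5).
Squared: 0.6605 (×15); 0.6304 (×5); 0.1606 (×5).
Sum = 13.863289; P₂ = 13.863289 / 56 = 0.248.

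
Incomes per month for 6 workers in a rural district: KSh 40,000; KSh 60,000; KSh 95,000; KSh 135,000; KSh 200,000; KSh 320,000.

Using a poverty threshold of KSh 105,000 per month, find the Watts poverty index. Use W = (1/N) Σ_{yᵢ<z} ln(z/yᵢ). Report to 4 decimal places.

Poor units: KSh 40,000, KSh 60,000, KSh 95,000 (q = 3 of N = 6).
Log shortfalls: ln(105000/40000) = 0.9651; ln(105000/60000) = 0.5596; ln(105000/95000) = 0.1001.
W = 1.624780 / 6 = 0.2708.

0.2708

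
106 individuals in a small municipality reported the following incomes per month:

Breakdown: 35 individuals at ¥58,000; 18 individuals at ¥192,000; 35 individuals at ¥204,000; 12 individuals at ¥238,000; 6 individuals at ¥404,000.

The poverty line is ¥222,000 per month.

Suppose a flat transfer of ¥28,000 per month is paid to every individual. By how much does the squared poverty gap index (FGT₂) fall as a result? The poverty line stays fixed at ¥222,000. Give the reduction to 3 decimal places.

Before: below the line — 35×¥58,000, 18×¥192,000, 35×¥204,000; squared poverty gap index (FGT₂) = 0.18547.
After the ¥28,000 transfer: below the line — 35×¥86,000, 18×¥220,000; squared poverty gap index (FGT₂) = 0.12393.
Reduction = 0.18547 − 0.12393 = 0.062.

0.062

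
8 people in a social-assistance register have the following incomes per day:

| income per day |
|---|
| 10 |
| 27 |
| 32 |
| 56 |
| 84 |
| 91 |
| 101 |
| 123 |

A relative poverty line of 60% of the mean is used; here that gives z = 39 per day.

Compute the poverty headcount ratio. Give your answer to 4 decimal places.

3 of the 8 people have income below 39.
H = 3/8 = 0.3750.

0.3750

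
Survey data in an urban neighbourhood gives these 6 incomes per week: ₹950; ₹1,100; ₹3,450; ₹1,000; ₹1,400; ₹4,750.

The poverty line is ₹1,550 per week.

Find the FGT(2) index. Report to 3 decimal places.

Poor units: ₹950, ₹1,000, ₹1,100, ₹1,400 (q = 4 of N = 6).
Relative gaps: (1550−950)/1550 = 0.3871; (1550−1000)/1550 = 0.3548; (1550−1100)/1550 = 0.2903; (1550−1400)/1550 = 0.0968.
Squared: 0.1498; 0.1259; 0.0843; 0.0094.
Sum = 0.369407; P₂ = 0.369407 / 6 = 0.062.

0.062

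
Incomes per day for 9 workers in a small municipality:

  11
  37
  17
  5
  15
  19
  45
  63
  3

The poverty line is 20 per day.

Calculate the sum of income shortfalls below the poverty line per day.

Below the line: 3, 5, 11, 15, 17, 19 (q = 6 of N = 9).
Individual gaps: 20−3 = 17; 20−5 = 15; 20−11 = 9; 20−15 = 5; 20−17 = 3; 20−19 = 1.
Aggregate gap = 50.

50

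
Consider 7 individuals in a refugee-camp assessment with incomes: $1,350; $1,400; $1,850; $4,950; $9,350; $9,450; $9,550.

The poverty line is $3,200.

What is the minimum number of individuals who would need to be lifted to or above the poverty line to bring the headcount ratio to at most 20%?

Currently q = 3 of N = 7 are below the line (H = 0.429).
A headcount ratio of at most 20% allows at most ⌊0.20 × 7⌋ = 1 poor individuals.
So at least 3 − 1 = 2 must be lifted.

2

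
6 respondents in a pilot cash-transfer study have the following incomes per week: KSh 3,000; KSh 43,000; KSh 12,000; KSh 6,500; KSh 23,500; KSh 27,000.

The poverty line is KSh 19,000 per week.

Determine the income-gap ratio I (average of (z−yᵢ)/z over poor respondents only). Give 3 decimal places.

Below z: KSh 3,000, KSh 6,500, KSh 12,000 (q = 3 of N = 6).
Shortfall ratios (z−y)/z: 0.8421, 0.6579, 0.3684; sum = 1.868421.
The income-gap ratio divides by q (the poor only): 1.868421 / 3 = 0.623.

0.623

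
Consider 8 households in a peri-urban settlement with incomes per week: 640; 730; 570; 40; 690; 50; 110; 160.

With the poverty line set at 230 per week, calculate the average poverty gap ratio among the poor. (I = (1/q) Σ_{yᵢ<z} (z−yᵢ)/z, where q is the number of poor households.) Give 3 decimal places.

0.609

Below the line: 40, 50, 110, 160 (q = 4 of N = 8).
Shortfall ratios (z−y)/z: 0.8261, 0.7826, 0.5217, 0.3043; sum = 2.434783.
I averages over the q = 4 poor units only: 2.434783 / 4 = 0.609.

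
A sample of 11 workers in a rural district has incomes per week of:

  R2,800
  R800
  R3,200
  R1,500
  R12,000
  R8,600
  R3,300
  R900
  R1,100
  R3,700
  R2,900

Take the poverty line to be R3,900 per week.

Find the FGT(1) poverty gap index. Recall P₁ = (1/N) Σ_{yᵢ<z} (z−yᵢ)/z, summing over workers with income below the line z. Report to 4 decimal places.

Incomes under z: R800, R900, R1,100, R1,500, R2,800, R2,900, R3,200, R3,300, R3,700 (q = 9 of N = 11).
Relative gaps: (3900−800)/3900 = 0.7949; (3900−900)/3900 = 0.7692; (3900−1100)/3900 = 0.7179; (3900−1500)/3900 = 0.6154; (3900−2800)/3900 = 0.2821; (3900−2900)/3900 = 0.2564; (3900−3200)/3900 = 0.1795; (3900−3300)/3900 = 0.1538; (3900−3700)/3900 = 0.0513.
Sum of shortfalls = 3.820513; P₁ averages over all N: 3.820513 / 11 = 0.3473.

0.3473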